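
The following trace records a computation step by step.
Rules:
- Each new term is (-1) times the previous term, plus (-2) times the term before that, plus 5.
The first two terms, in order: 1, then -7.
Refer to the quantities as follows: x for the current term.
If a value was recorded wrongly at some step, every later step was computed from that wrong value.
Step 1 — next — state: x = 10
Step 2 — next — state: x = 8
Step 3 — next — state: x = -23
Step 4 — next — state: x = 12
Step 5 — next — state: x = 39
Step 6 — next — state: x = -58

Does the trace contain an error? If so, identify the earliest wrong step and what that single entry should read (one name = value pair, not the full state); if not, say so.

Step 1: x = -1*(-7) + (-2)*(1) + (5) = 10 — no discrepancy.
Step 2: x = -1*(10) + (-2)*(-7) + (5) = 9 — not what was recorded.
The audit stops at step 2: the recorded entry is wrong and should be x = 9.

step 2, x = 9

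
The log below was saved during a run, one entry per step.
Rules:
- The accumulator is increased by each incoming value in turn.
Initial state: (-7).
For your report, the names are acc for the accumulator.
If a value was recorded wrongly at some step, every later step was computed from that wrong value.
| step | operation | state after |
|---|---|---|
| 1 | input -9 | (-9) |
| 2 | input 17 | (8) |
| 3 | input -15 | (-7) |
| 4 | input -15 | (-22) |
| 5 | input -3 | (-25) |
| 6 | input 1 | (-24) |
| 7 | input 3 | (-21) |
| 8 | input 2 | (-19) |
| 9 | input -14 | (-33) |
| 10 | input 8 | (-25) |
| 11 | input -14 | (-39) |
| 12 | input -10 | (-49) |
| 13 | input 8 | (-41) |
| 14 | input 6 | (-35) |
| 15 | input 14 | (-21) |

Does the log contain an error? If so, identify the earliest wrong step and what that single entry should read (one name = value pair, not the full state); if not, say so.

step 1, acc = -16

Recomputing the run from the initial state:
step 1: acc = -16
step 2: acc = 1
step 3: acc = -14
step 4: acc = -29
step 5: acc = -32
step 6: acc = -31
step 7: acc = -28
step 8: acc = -26
step 9: acc = -40
step 10: acc = -32
step 11: acc = -46
step 12: acc = -56
step 13: acc = -48
step 14: acc = -42
step 15: acc = -28
The first disagreement with the log is at step 1, where the value should be acc = -16.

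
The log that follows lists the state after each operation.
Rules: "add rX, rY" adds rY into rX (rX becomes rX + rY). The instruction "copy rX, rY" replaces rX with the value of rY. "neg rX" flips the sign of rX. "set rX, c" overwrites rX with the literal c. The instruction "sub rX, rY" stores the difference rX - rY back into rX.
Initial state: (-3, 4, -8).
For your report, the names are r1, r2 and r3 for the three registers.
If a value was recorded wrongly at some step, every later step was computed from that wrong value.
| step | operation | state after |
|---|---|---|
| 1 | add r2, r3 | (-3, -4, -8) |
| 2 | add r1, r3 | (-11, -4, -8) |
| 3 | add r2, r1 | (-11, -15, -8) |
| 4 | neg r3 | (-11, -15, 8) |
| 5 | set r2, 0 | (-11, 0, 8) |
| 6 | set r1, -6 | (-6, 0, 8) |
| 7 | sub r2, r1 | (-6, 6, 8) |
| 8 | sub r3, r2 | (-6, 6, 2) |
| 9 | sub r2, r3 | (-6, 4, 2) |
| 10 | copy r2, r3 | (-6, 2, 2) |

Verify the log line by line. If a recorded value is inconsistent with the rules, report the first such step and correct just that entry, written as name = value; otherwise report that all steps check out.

Step 1: r2 = 4 + -8 = -4 — no discrepancy.
Step 2: r1 = -3 + -8 = -11 — same as recorded.
Step 3: r2 = -4 + -11 = -15 — checks out.
Step 4: r3 = -(-8) = 8 — no discrepancy.
Step 5: r2 = 0 — consistent with the log.
Step 6: r1 = -6 — exactly as logged.
Step 7: r2 = 0 - -6 = 6 — exactly as logged.
Step 8: r3 = 8 - 6 = 2 — exactly as logged.
Step 9: r2 = 6 - 2 = 4 — confirmed correct.
Step 10: r2 = 2 — exactly as logged.
All entries verified; no error found.

no error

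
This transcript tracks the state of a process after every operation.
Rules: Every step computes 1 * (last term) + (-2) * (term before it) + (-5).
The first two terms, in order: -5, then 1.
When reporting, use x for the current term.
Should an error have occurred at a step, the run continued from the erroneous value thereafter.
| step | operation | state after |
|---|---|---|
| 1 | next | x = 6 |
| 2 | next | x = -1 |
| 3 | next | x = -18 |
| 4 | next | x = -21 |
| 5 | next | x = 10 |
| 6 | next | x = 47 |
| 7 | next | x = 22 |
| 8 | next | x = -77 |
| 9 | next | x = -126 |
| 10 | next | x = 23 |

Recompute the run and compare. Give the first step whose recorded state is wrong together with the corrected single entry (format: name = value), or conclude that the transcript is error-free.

Recomputing the run from the initial state:
step 1: x = 6
step 2: x = -1
step 3: x = -18
step 4: x = -21
step 5: x = 10
step 6: x = 47
step 7: x = 22
step 8: x = -77
step 9: x = -126
step 10: x = 23
This matches the transcript at every step.

no error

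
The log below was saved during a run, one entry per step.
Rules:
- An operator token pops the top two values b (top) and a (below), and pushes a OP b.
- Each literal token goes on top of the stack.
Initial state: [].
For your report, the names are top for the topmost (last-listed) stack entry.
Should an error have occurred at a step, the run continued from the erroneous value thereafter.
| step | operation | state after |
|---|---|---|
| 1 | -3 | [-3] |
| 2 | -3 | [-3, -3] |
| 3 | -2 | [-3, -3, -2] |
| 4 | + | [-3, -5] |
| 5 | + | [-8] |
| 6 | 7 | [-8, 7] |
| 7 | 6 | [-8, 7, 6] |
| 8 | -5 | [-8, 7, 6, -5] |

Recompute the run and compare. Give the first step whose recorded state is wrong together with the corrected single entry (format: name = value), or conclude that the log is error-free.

Step 1: push -3: top = -3 — in agreement.
Step 2: push -3: top = -3 — verified.
Step 3: push -2: top = -2 — agrees with the log.
Step 4: -3 + -2 = -5 — agrees with the log.
Step 5: -3 + -5 = -8 — no discrepancy.
Step 6: push 7: top = 7 — checks out.
Step 7: push 6: top = 6 — in agreement.
Step 8: push -5: top = -5 — confirmed correct.
Nothing is out of place; the run is error-free.

no error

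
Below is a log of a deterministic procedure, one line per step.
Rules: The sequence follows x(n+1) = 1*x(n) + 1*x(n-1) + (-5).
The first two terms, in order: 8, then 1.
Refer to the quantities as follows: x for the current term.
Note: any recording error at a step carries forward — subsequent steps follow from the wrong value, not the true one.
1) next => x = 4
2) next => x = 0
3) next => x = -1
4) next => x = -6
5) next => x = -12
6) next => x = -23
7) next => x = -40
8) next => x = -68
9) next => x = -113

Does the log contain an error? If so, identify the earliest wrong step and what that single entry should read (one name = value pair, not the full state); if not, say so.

step 1: x = 1*(1) + (1)*(8) + (-5) = 4 -> matches
step 2: x = 1*(4) + (1)*(1) + (-5) = 0 -> in agreement
step 3: x = 1*(0) + (1)*(4) + (-5) = -1 -> agrees with the log
step 4: x = 1*(-1) + (1)*(0) + (-5) = -6 -> same as recorded
step 5: x = 1*(-6) + (1)*(-1) + (-5) = -12 -> checks out
step 6: x = 1*(-12) + (1)*(-6) + (-5) = -23 -> consistent with the log
step 7: x = 1*(-23) + (1)*(-12) + (-5) = -40 -> same as recorded
step 8: x = 1*(-40) + (1)*(-23) + (-5) = -68 -> confirmed correct
step 9: x = 1*(-68) + (1)*(-40) + (-5) = -113 -> exactly as logged
All entries verified; no error found.

no error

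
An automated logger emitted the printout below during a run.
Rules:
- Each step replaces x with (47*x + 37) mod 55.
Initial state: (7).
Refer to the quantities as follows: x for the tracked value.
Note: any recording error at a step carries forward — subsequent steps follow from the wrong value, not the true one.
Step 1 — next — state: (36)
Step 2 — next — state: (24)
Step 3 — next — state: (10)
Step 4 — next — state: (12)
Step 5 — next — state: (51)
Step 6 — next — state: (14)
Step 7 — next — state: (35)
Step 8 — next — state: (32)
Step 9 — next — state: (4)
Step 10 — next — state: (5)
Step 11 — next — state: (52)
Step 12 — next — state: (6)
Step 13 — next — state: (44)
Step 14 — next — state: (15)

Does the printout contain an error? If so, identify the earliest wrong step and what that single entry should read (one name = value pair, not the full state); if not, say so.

step 9, x = 1

1. x = (47*7 + 37) mod 55 = 36 (in agreement)
2. x = (47*36 + 37) mod 55 = 24 (in agreement)
3. x = (47*24 + 37) mod 55 = 10 (checks out)
4. x = (47*10 + 37) mod 55 = 12 (verified)
5. x = (47*12 + 37) mod 55 = 51 (consistent with the printout)
6. x = (47*51 + 37) mod 55 = 14 (agrees with the printout)
7. x = (47*14 + 37) mod 55 = 35 (matches)
8. x = (47*35 + 37) mod 55 = 32 (consistent with the printout)
9. x = (47*32 + 37) mod 55 = 1 (not what was recorded)
Conclusion: step 9 carries the first error; the entry should be x = 1.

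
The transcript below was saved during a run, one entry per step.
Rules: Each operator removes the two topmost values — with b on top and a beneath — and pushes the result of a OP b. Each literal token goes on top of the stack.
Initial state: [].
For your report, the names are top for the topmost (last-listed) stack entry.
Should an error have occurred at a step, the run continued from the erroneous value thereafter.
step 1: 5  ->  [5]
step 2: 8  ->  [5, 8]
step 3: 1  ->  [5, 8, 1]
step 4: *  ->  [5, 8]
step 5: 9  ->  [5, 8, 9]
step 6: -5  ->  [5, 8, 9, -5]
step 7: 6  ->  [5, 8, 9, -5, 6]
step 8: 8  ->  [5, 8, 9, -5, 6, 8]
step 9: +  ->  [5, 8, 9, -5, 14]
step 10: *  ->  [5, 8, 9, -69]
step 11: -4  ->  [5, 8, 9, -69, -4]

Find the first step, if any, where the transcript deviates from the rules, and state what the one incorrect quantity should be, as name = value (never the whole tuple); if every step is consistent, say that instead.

step 10, top = -70

Recomputing the run from the initial state:
step 1: [5]
step 2: [5, 8]
step 3: [5, 8, 1]
step 4: [5, 8]
step 5: [5, 8, 9]
step 6: [5, 8, 9, -5]
step 7: [5, 8, 9, -5, 6]
step 8: [5, 8, 9, -5, 6, 8]
step 9: [5, 8, 9, -5, 14]
step 10: [5, 8, 9, -70]
step 11: [5, 8, 9, -70, -4]
The first disagreement with the transcript is at step 10, where the value should be top = -70.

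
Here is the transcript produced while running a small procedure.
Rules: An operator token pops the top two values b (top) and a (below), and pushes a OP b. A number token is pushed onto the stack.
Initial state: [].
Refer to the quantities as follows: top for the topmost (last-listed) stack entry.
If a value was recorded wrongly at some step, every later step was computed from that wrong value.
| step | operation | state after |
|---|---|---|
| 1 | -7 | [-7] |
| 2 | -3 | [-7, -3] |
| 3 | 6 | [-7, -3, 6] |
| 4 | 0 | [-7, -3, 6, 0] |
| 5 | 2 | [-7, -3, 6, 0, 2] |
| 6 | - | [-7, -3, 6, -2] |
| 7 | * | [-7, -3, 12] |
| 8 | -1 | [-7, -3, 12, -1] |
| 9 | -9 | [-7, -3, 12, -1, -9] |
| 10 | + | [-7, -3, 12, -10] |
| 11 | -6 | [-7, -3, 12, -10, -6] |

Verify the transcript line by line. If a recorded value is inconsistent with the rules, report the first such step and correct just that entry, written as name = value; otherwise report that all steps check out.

step 7, top = -12

Recomputing the run from the initial state:
step 1: [-7]
step 2: [-7, -3]
step 3: [-7, -3, 6]
step 4: [-7, -3, 6, 0]
step 5: [-7, -3, 6, 0, 2]
step 6: [-7, -3, 6, -2]
step 7: [-7, -3, -12]
step 8: [-7, -3, -12, -1]
step 9: [-7, -3, -12, -1, -9]
step 10: [-7, -3, -12, -10]
step 11: [-7, -3, -12, -10, -6]
The first disagreement with the transcript is at step 7, where the value should be top = -12.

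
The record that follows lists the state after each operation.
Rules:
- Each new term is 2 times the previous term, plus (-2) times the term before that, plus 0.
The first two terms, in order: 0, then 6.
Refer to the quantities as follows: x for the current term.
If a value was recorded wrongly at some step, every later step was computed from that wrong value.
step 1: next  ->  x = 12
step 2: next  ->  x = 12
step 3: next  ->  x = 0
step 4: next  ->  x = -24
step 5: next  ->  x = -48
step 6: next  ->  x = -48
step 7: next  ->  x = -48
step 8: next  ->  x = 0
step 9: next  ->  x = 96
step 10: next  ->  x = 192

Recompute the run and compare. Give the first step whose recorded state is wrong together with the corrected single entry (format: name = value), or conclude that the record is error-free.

step 7, x = 0

1. x = 2*(6) + (-2)*(0) + (0) = 12 (consistent with the record)
2. x = 2*(12) + (-2)*(6) + (0) = 12 (no discrepancy)
3. x = 2*(12) + (-2)*(12) + (0) = 0 (verified)
4. x = 2*(0) + (-2)*(12) + (0) = -24 (no discrepancy)
5. x = 2*(-24) + (-2)*(0) + (0) = -48 (verified)
6. x = 2*(-48) + (-2)*(-24) + (0) = -48 (same as recorded)
7. x = 2*(-48) + (-2)*(-48) + (0) = 0 (first mismatch against the record)
That makes step 7 the first incorrect line — x = 0 is what it should show.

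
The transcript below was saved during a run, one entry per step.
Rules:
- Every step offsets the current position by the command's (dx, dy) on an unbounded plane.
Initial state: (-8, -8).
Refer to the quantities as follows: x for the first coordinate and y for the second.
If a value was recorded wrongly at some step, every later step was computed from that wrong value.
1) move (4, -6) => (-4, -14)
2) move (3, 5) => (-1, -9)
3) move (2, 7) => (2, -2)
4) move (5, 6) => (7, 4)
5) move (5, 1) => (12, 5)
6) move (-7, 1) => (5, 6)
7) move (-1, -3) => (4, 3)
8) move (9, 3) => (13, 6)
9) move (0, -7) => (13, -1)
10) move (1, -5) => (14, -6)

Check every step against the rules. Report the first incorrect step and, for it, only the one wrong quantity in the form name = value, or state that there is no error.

step 3, x = 1

step 1: x = -8 + (4) = -4, y = -8 + (-6) = -14 -> same as recorded
step 2: x = -4 + (3) = -1, y = -14 + (5) = -9 -> in agreement
step 3: x = -1 + (2) = 1, y = -9 + (7) = -2 -> this is not what the transcript shows
Step 3 is the first one off; corrected, x = 1.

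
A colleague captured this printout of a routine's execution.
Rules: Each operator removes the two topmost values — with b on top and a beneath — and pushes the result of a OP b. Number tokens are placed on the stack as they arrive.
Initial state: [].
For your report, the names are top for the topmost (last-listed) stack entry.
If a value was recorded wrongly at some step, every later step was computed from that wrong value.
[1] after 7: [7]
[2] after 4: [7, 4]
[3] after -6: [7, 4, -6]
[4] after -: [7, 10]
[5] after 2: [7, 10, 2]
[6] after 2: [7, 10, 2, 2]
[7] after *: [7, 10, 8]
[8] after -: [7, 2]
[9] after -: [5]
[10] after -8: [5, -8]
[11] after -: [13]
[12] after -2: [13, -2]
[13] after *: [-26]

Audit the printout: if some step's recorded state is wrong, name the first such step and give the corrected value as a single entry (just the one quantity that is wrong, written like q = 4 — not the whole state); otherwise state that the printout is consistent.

Recomputing the run from the initial state:
step 1: [7]
step 2: [7, 4]
step 3: [7, 4, -6]
step 4: [7, 10]
step 5: [7, 10, 2]
step 6: [7, 10, 2, 2]
step 7: [7, 10, 4]
step 8: [7, 6]
step 9: [1]
step 10: [1, -8]
step 11: [9]
step 12: [9, -2]
step 13: [-18]
The first disagreement with the printout is at step 7, where the value should be top = 4.

step 7, top = 4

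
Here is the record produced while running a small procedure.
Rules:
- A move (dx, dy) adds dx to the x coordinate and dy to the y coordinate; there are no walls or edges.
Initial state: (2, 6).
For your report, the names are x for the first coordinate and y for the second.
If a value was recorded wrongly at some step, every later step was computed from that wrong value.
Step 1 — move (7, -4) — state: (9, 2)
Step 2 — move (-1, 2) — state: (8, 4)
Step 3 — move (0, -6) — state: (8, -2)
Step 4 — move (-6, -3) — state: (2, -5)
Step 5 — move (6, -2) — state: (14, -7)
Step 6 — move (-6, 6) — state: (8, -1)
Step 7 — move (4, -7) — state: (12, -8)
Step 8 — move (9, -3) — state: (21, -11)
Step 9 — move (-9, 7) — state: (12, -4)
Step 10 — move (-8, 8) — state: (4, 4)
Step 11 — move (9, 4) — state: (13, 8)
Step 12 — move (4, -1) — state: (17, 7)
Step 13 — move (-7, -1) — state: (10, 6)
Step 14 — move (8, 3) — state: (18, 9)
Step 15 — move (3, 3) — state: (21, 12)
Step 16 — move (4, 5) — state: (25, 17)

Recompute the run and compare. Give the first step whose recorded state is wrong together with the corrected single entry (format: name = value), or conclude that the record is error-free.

step 5, x = 8

Recomputing the run from the initial state:
step 1: x = 9, y = 2
step 2: x = 8, y = 4
step 3: x = 8, y = -2
step 4: x = 2, y = -5
step 5: x = 8, y = -7
step 6: x = 2, y = -1
step 7: x = 6, y = -8
step 8: x = 15, y = -11
step 9: x = 6, y = -4
step 10: x = -2, y = 4
step 11: x = 7, y = 8
step 12: x = 11, y = 7
step 13: x = 4, y = 6
step 14: x = 12, y = 9
step 15: x = 15, y = 12
step 16: x = 19, y = 17
The first disagreement with the record is at step 5, where the value should be x = 8.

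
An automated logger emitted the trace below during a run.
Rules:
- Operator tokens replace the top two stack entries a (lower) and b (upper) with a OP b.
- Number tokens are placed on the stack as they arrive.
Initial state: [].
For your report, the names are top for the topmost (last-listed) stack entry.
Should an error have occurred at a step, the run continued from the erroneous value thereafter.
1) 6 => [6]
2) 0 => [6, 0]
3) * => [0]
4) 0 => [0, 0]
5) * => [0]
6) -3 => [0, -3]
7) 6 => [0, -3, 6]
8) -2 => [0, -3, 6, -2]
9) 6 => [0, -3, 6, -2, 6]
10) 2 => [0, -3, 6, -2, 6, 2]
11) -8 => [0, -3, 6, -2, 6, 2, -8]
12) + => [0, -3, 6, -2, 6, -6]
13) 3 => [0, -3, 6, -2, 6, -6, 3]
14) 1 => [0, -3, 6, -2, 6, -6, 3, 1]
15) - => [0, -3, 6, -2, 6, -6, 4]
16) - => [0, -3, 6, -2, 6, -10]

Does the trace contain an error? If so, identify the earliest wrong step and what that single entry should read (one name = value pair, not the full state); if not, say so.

step 15, top = 2

Recomputing the run from the initial state:
step 1: [6]
step 2: [6, 0]
step 3: [0]
step 4: [0, 0]
step 5: [0]
step 6: [0, -3]
step 7: [0, -3, 6]
step 8: [0, -3, 6, -2]
step 9: [0, -3, 6, -2, 6]
step 10: [0, -3, 6, -2, 6, 2]
step 11: [0, -3, 6, -2, 6, 2, -8]
step 12: [0, -3, 6, -2, 6, -6]
step 13: [0, -3, 6, -2, 6, -6, 3]
step 14: [0, -3, 6, -2, 6, -6, 3, 1]
step 15: [0, -3, 6, -2, 6, -6, 2]
step 16: [0, -3, 6, -2, 6, -8]
The first disagreement with the trace is at step 15, where the value should be top = 2.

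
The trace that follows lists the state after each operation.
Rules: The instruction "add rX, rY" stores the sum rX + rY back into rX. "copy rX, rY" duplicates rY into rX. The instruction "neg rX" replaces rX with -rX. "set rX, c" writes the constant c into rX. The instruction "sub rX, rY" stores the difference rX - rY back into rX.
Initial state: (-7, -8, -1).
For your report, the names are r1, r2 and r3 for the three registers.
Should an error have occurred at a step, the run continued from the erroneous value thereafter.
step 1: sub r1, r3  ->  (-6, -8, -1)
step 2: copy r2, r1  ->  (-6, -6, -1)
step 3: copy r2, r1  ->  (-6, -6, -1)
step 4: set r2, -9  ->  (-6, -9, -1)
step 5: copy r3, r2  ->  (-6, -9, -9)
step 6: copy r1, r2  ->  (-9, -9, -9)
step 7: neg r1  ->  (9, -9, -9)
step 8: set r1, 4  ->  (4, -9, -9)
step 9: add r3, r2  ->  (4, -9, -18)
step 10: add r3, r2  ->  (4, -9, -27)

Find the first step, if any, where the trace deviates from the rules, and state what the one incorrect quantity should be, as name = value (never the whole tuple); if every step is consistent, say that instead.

no error

Step 1: r1 = -7 - -1 = -6 — agrees with the trace.
Step 2: r2 = -6 — agrees with the trace.
Step 3: r2 = -6 — no discrepancy.
Step 4: r2 = -9 — same as recorded.
Step 5: r3 = -9 — consistent with the trace.
Step 6: r1 = -9 — exactly as logged.
Step 7: r1 = -(-9) = 9 — exactly as logged.
Step 8: r1 = 4 — no discrepancy.
Step 9: r3 = -9 + -9 = -18 — in agreement.
Step 10: r3 = -18 + -9 = -27 — exactly as logged.
Nothing is out of place; the run is error-free.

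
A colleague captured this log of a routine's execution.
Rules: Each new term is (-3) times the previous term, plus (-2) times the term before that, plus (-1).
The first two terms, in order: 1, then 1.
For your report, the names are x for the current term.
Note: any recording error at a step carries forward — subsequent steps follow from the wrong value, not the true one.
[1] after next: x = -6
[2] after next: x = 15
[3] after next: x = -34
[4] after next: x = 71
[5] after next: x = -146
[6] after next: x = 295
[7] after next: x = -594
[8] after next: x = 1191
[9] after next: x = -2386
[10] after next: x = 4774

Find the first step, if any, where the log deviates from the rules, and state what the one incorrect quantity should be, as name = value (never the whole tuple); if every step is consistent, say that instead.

step 10, x = 4775

Recomputing the run from the initial state:
step 1: x = -6
step 2: x = 15
step 3: x = -34
step 4: x = 71
step 5: x = -146
step 6: x = 295
step 7: x = -594
step 8: x = 1191
step 9: x = -2386
step 10: x = 4775
The first disagreement with the log is at step 10, where the value should be x = 4775.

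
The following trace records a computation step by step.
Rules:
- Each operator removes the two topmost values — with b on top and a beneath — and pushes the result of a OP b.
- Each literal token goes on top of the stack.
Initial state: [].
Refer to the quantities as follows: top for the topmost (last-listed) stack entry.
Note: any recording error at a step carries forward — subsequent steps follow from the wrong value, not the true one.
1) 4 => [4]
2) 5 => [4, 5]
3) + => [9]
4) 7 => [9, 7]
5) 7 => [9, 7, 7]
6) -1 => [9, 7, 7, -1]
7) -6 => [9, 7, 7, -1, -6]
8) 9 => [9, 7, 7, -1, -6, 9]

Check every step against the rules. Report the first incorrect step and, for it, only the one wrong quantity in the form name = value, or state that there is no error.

no error

Recomputing the run from the initial state:
step 1: [4]
step 2: [4, 5]
step 3: [9]
step 4: [9, 7]
step 5: [9, 7, 7]
step 6: [9, 7, 7, -1]
step 7: [9, 7, 7, -1, -6]
step 8: [9, 7, 7, -1, -6, 9]
This matches the trace at every step.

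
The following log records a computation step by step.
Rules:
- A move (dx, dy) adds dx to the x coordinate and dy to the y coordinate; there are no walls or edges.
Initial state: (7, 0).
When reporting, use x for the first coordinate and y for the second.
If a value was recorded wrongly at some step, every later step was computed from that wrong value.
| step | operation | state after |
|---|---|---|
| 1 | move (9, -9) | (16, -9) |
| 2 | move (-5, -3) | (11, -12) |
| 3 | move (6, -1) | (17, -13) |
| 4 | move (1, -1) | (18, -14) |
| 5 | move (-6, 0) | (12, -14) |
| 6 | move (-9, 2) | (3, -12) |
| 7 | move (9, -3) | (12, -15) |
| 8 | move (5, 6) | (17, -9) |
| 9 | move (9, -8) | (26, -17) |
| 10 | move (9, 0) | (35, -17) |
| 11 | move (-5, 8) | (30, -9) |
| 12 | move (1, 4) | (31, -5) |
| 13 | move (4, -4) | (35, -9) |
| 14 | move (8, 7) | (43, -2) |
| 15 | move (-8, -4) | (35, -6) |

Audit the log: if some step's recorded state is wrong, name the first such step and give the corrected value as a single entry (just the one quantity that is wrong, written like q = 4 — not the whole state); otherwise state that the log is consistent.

1. x = 7 + (9) = 16, y = 0 + (-9) = -9 (matches)
2. x = 16 + (-5) = 11, y = -9 + (-3) = -12 (same as recorded)
3. x = 11 + (6) = 17, y = -12 + (-1) = -13 (matches)
4. x = 17 + (1) = 18, y = -13 + (-1) = -14 (verified)
5. x = 18 + (-6) = 12, y = -14 + (0) = -14 (verified)
6. x = 12 + (-9) = 3, y = -14 + (2) = -12 (checks out)
7. x = 3 + (9) = 12, y = -12 + (-3) = -15 (agrees with the log)
8. x = 12 + (5) = 17, y = -15 + (6) = -9 (agrees with the log)
9. x = 17 + (9) = 26, y = -9 + (-8) = -17 (verified)
10. x = 26 + (9) = 35, y = -17 + (0) = -17 (in agreement)
11. x = 35 + (-5) = 30, y = -17 + (8) = -9 (no discrepancy)
12. x = 30 + (1) = 31, y = -9 + (4) = -5 (in agreement)
13. x = 31 + (4) = 35, y = -5 + (-4) = -9 (consistent with the log)
14. x = 35 + (8) = 43, y = -9 + (7) = -2 (checks out)
15. x = 43 + (-8) = 35, y = -2 + (-4) = -6 (same as recorded)
Every step is consistent.

no error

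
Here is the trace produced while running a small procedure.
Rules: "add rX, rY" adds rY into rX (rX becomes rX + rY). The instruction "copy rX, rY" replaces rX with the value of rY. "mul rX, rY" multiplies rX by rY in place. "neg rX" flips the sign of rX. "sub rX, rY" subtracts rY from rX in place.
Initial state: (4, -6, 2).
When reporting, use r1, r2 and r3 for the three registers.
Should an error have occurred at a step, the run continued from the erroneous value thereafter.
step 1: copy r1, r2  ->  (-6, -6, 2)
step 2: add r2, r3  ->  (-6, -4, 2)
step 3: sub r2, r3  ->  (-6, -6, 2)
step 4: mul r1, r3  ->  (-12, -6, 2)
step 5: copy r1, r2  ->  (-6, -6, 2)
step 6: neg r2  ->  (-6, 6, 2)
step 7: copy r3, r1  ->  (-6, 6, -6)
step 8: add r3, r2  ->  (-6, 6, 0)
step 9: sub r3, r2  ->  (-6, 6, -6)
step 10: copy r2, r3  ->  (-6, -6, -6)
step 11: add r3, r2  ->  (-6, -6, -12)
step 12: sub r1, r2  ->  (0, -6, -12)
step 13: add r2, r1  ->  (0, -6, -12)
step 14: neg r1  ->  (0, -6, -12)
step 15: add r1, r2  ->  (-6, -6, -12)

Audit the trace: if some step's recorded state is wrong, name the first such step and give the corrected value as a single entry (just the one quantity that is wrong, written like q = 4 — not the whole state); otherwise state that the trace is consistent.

Step 1: r1 = -6 — matches.
Step 2: r2 = -6 + 2 = -4 — verified.
Step 3: r2 = -4 - 2 = -6 — no discrepancy.
Step 4: r1 = -6 * 2 = -12 — exactly as logged.
Step 5: r1 = -6 — consistent with the trace.
Step 6: r2 = -(-6) = 6 — agrees with the trace.
Step 7: r3 = -6 — no discrepancy.
Step 8: r3 = -6 + 6 = 0 — checks out.
Step 9: r3 = 0 - 6 = -6 — exactly as logged.
Step 10: r2 = -6 — same as recorded.
Step 11: r3 = -6 + -6 = -12 — exactly as logged.
Step 12: r1 = -6 - -6 = 0 — same as recorded.
Step 13: r2 = -6 + 0 = -6 — checks out.
Step 14: r1 = -(0) = 0 — no discrepancy.
Step 15: r1 = 0 + -6 = -6 — consistent with the trace.
All entries verified; no error found.

no error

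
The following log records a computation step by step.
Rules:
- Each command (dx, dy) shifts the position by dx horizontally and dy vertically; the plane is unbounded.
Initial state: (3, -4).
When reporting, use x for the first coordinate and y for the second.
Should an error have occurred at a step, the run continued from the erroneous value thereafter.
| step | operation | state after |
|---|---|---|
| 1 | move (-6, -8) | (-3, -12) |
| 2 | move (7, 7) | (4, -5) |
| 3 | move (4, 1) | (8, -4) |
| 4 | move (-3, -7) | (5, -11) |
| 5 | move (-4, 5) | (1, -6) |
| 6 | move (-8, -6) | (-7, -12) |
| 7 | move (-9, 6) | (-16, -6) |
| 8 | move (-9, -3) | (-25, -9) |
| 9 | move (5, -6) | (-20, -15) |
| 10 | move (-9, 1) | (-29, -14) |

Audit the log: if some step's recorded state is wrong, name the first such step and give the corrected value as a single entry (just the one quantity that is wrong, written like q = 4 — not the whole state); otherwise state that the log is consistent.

step 1: x = 3 + (-6) = -3, y = -4 + (-8) = -12 -> in agreement
step 2: x = -3 + (7) = 4, y = -12 + (7) = -5 -> no discrepancy
step 3: x = 4 + (4) = 8, y = -5 + (1) = -4 -> matches
step 4: x = 8 + (-3) = 5, y = -4 + (-7) = -11 -> no discrepancy
step 5: x = 5 + (-4) = 1, y = -11 + (5) = -6 -> matches
step 6: x = 1 + (-8) = -7, y = -6 + (-6) = -12 -> in agreement
step 7: x = -7 + (-9) = -16, y = -12 + (6) = -6 -> same as recorded
step 8: x = -16 + (-9) = -25, y = -6 + (-3) = -9 -> confirmed correct
step 9: x = -25 + (5) = -20, y = -9 + (-6) = -15 -> same as recorded
step 10: x = -20 + (-9) = -29, y = -15 + (1) = -14 -> exactly as logged
All steps check out; nothing to correct.

no error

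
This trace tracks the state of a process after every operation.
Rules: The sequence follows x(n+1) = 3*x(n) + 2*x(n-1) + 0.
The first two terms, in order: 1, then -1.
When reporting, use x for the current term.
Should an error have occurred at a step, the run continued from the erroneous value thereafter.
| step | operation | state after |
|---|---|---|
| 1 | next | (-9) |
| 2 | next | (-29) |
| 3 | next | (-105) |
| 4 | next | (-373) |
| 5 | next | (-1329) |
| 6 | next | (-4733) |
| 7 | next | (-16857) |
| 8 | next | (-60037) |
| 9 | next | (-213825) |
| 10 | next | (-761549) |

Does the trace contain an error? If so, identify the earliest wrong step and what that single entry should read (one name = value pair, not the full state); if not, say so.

step 1, x = -1

Recomputing the run from the initial state:
step 1: x = -1
step 2: x = -5
step 3: x = -17
step 4: x = -61
step 5: x = -217
step 6: x = -773
step 7: x = -2753
step 8: x = -9805
step 9: x = -34921
step 10: x = -124373
The first disagreement with the trace is at step 1, where the value should be x = -1.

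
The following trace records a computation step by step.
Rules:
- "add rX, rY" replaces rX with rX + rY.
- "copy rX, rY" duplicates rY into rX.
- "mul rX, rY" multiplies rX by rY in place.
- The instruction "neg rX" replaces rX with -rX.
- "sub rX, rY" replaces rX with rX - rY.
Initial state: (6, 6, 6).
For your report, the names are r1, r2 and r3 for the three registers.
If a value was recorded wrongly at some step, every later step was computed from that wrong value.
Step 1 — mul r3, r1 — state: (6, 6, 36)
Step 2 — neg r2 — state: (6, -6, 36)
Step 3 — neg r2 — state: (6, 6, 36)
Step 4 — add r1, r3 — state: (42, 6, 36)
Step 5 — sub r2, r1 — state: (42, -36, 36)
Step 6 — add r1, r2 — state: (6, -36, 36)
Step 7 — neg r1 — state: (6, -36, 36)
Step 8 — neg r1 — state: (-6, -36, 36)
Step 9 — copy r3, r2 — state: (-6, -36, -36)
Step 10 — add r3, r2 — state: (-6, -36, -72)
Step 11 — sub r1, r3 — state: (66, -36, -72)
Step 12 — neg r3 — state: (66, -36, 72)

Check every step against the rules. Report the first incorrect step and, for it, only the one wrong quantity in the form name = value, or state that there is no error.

Recomputing the run from the initial state:
step 1: r1 = 6, r2 = 6, r3 = 36
step 2: r1 = 6, r2 = -6, r3 = 36
step 3: r1 = 6, r2 = 6, r3 = 36
step 4: r1 = 42, r2 = 6, r3 = 36
step 5: r1 = 42, r2 = -36, r3 = 36
step 6: r1 = 6, r2 = -36, r3 = 36
step 7: r1 = -6, r2 = -36, r3 = 36
step 8: r1 = 6, r2 = -36, r3 = 36
step 9: r1 = 6, r2 = -36, r3 = -36
step 10: r1 = 6, r2 = -36, r3 = -72
step 11: r1 = 78, r2 = -36, r3 = -72
step 12: r1 = 78, r2 = -36, r3 = 72
The first disagreement with the trace is at step 7, where the value should be r1 = -6.

step 7, r1 = -6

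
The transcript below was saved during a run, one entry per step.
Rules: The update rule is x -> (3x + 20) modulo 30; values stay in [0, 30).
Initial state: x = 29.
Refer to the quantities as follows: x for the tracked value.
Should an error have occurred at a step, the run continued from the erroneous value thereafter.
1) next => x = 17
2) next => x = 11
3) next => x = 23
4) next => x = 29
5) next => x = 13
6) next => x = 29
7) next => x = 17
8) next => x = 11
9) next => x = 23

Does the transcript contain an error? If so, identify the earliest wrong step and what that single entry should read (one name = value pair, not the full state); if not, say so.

step 5, x = 17

1. x = (3*29 + 20) mod 30 = 17 (no discrepancy)
2. x = (3*17 + 20) mod 30 = 11 (exactly as logged)
3. x = (3*11 + 20) mod 30 = 23 (in agreement)
4. x = (3*23 + 20) mod 30 = 29 (agrees with the transcript)
5. x = (3*29 + 20) mod 30 = 17 (not what was recorded)
The earliest wrong entry is at step 5: it should read x = 17.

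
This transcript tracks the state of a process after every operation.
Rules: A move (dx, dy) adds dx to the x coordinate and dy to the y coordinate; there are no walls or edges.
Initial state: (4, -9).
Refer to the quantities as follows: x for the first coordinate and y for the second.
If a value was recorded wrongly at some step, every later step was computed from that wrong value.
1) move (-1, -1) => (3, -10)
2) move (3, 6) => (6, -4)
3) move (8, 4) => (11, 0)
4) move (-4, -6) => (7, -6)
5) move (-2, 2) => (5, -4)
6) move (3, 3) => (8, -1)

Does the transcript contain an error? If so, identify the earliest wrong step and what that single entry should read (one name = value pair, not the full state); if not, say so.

step 3, x = 14

1. x = 4 + (-1) = 3, y = -9 + (-1) = -10 (same as recorded)
2. x = 3 + (3) = 6, y = -10 + (6) = -4 (confirmed correct)
3. x = 6 + (8) = 14, y = -4 + (4) = 0 (not what was recorded)
First deviation found at step 3; the corrected entry is x = 14.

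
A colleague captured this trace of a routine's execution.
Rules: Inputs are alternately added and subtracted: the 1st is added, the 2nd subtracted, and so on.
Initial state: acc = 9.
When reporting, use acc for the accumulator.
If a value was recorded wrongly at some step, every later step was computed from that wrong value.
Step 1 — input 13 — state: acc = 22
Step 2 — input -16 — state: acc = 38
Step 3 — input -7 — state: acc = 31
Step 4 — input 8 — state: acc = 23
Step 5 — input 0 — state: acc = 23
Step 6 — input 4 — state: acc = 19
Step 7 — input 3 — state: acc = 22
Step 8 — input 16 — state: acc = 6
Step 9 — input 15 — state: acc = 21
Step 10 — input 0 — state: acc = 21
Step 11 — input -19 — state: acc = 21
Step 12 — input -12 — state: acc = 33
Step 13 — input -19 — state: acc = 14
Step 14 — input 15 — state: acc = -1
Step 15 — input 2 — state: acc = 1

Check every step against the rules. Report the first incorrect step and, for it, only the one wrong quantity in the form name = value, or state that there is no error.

step 11, acc = 2

Step 1: acc = 9 + 13 = 22 — same as recorded.
Step 2: acc = 22 - -16 = 38 — same as recorded.
Step 3: acc = 38 + -7 = 31 — confirmed correct.
Step 4: acc = 31 - 8 = 23 — agrees with the trace.
Step 5: acc = 23 + 0 = 23 — in agreement.
Step 6: acc = 23 - 4 = 19 — checks out.
Step 7: acc = 19 + 3 = 22 — in agreement.
Step 8: acc = 22 - 16 = 6 — same as recorded.
Step 9: acc = 6 + 15 = 21 — agrees with the trace.
Step 10: acc = 21 - 0 = 21 — checks out.
Step 11: acc = 21 + -19 = 2 — the recorded entry deviates here.
So the first discrepancy is step 11, where the right value is acc = 2.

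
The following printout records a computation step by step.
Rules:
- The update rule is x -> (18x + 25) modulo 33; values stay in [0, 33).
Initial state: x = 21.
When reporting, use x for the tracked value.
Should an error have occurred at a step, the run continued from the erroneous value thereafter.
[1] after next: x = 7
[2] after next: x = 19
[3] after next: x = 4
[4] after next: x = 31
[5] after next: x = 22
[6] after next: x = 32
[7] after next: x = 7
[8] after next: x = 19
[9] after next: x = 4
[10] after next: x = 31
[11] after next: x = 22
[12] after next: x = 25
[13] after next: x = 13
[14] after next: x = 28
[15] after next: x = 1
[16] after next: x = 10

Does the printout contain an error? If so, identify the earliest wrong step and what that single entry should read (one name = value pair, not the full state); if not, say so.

Step 1: x = (18*21 + 25) mod 33 = 7 — no discrepancy.
Step 2: x = (18*7 + 25) mod 33 = 19 — in agreement.
Step 3: x = (18*19 + 25) mod 33 = 4 — checks out.
Step 4: x = (18*4 + 25) mod 33 = 31 — checks out.
Step 5: x = (18*31 + 25) mod 33 = 22 — matches.
Step 6: x = (18*22 + 25) mod 33 = 25 — the entry is off here.
That makes step 6 the first incorrect line — x = 25 is what it should show.

step 6, x = 25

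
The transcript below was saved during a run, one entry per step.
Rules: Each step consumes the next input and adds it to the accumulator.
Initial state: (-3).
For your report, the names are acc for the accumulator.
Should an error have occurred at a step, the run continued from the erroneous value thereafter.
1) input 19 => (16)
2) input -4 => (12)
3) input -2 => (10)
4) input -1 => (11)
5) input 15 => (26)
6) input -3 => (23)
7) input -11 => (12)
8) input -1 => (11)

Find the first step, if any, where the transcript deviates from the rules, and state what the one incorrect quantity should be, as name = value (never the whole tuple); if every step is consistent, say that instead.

step 1: acc = -3 + 19 = 16 -> verified
step 2: acc = 16 + -4 = 12 -> same as recorded
step 3: acc = 12 + -2 = 10 -> consistent with the transcript
step 4: acc = 10 + -1 = 9 -> the transcript disagrees here
So the first discrepancy is step 4, where the right value is acc = 9.

step 4, acc = 9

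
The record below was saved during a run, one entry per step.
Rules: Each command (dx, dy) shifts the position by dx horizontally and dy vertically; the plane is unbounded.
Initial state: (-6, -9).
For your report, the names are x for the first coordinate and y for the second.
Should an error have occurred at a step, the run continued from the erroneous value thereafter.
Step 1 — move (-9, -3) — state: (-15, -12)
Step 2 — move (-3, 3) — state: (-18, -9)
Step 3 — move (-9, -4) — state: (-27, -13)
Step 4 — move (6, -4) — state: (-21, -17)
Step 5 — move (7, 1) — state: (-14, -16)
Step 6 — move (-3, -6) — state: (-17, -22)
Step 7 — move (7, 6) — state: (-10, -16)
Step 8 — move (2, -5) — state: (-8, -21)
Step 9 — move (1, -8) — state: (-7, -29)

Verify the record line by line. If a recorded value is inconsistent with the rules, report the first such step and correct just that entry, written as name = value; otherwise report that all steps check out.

1. x = -6 + (-9) = -15, y = -9 + (-3) = -12 (in agreement)
2. x = -15 + (-3) = -18, y = -12 + (3) = -9 (no discrepancy)
3. x = -18 + (-9) = -27, y = -9 + (-4) = -13 (in agreement)
4. x = -27 + (6) = -21, y = -13 + (-4) = -17 (exactly as logged)
5. x = -21 + (7) = -14, y = -17 + (1) = -16 (confirmed correct)
6. x = -14 + (-3) = -17, y = -16 + (-6) = -22 (confirmed correct)
7. x = -17 + (7) = -10, y = -22 + (6) = -16 (confirmed correct)
8. x = -10 + (2) = -8, y = -16 + (-5) = -21 (consistent with the record)
9. x = -8 + (1) = -7, y = -21 + (-8) = -29 (verified)
The recomputation confirms every line.

no error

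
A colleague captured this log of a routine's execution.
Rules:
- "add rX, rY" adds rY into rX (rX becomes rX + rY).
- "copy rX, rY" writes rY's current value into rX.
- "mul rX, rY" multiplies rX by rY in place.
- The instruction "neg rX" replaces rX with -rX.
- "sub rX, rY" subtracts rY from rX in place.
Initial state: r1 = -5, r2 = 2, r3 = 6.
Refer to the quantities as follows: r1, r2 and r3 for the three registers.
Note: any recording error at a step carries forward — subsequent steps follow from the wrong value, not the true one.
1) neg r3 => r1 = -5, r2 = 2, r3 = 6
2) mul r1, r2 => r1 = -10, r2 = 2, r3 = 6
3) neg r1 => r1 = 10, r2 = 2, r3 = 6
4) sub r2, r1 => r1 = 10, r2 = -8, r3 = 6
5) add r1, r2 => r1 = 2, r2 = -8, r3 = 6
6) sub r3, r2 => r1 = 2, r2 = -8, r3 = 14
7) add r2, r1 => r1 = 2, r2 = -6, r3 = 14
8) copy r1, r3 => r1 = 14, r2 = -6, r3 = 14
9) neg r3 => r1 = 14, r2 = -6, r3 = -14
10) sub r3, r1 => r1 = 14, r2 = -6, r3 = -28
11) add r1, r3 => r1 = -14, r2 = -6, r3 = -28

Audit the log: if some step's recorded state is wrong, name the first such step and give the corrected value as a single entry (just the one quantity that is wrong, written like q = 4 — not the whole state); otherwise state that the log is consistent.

Step 1: r3 = -(6) = -6 — not what was recorded.
Step 1 is the first one off; corrected, r3 = -6.

step 1, r3 = -6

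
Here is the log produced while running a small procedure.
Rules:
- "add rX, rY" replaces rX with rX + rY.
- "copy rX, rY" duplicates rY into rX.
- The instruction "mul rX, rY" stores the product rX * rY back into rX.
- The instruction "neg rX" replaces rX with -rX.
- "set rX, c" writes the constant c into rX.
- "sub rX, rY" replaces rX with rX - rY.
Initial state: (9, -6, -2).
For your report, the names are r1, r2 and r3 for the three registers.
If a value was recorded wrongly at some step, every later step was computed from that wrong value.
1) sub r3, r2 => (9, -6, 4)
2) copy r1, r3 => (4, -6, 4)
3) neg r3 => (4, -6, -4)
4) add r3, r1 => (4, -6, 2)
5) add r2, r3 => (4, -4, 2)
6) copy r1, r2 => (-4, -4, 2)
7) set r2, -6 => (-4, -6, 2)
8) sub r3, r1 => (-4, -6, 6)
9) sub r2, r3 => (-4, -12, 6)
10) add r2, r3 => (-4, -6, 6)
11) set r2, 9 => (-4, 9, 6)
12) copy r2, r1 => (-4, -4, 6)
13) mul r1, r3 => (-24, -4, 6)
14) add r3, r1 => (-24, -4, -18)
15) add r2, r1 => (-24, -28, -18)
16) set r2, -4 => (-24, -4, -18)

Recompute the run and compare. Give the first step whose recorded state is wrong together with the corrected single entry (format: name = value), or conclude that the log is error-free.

1. r3 = -2 - -6 = 4 (agrees with the log)
2. r1 = 4 (no discrepancy)
3. r3 = -(4) = -4 (consistent with the log)
4. r3 = -4 + 4 = 0 (the recorded entry deviates here)
Step 4 is the first one off; corrected, r3 = 0.

step 4, r3 = 0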